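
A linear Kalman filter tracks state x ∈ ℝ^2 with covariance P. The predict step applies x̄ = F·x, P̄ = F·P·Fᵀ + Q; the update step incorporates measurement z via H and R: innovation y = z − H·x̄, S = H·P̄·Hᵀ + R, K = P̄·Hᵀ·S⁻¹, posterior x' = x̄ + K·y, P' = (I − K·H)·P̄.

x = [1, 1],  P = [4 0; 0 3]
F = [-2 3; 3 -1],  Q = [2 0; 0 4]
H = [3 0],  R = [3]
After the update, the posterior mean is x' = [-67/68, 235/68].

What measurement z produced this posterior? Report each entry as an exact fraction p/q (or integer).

x̄ = F·x = [1, 2]
P̄ = F·P·Fᵀ + Q = [45 -33; -33 43]
S = H·P̄·Hᵀ + R = [408]
K = P̄·Hᵀ·S⁻¹ = [45/136; -33/136]
x' − x̄ = [-135/68, 99/68] = K·y
y = (KᵀK)⁻¹·Kᵀ·(x' − x̄) = [-6]
z = y + H·x̄ = [-6] + [3] = [-3]

z = [-3]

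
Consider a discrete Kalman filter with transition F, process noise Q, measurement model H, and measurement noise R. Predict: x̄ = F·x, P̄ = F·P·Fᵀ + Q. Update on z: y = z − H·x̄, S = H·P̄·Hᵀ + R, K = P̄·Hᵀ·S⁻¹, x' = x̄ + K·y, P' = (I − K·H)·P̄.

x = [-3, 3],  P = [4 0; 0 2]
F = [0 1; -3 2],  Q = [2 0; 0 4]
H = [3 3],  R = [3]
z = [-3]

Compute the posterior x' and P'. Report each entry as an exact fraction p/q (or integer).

x̄ = F·x = [3, 15]
P̄ = F·P·Fᵀ + Q = [4 4; 4 48]
y = z − H·x̄ = [-57]
S = H·P̄·Hᵀ + R = [543]
K = P̄·Hᵀ·S⁻¹ = [8/181; 52/181]
x' = x̄ + K·y = [87/181, -249/181]
P' = (I − K·H)·P̄ = [532/181 -524/181; -524/181 576/181]

x' = [87/181, -249/181]
P' = [532/181 -524/181; -524/181 576/181]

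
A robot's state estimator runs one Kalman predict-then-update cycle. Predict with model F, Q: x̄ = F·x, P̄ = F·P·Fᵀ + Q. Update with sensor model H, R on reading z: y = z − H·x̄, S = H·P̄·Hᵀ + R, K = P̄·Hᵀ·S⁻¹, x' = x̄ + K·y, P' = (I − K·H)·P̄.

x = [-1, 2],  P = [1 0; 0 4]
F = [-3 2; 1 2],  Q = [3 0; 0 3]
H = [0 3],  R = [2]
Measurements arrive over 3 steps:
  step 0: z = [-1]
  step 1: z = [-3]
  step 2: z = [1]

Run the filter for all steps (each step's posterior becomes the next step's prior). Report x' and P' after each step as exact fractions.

step 0: x' = [34/7, -27/91], P' = [275/14 1/7; 1/7 20/91]
step 1: x' = [-98571/39829, -37913/39829], P' = [1498586/39829 -21338/39829; -21338/39829 8770/39829]
step 2: x' = [-107208839/14189867, 4354609/14189867], P' = [625624835/14189867 -8750652/14189867; -8750652/14189867 3135602/14189867]

step 0: x̄ = F·x = [7, 3]
step 0: P̄ = F·P·Fᵀ + Q = [28 13; 13 20]
step 0: y = z − H·x̄ = [-10]
step 0: S = H·P̄·Hᵀ + R = [182]
step 0: K = P̄·Hᵀ·S⁻¹ = [3/14; 30/91]
step 0: x' = x̄ + K·y = [34/7, -27/91]
step 0: P' = (I − K·H)·P̄ = [275/14 1/7; 1/7 20/91]
step 1: x̄ = F·x = [-1380/91, 388/91]
step 1: P̄ = F·P·Fᵀ + Q = [32569/182 -10669/182; -10669/182 4385/182]
step 1: y = z − H·x̄ = [-1437/91]
step 1: S = H·P̄·Hᵀ + R = [39829/182]
step 1: K = P̄·Hᵀ·S⁻¹ = [-32007/39829; 13155/39829]
step 1: x' = x̄ + K·y = [-98571/39829, -37913/39829]
step 1: P' = (I − K·H)·P̄ = [1498586/39829 -21338/39829; -21338/39829 8770/39829]
step 2: x̄ = F·x = [219887/39829, -174397/39829]
step 2: P̄ = F·P·Fᵀ + Q = [13897897/39829 -4375326/39829; -4375326/39829 1567801/39829]
step 2: y = z − H·x̄ = [563020/39829]
step 2: S = H·P̄·Hᵀ + R = [14189867/39829]
step 2: K = P̄·Hᵀ·S⁻¹ = [-13125978/14189867; 4703403/14189867]
step 2: x' = x̄ + K·y = [-107208839/14189867, 4354609/14189867]
step 2: P' = (I − K·H)·P̄ = [625624835/14189867 -8750652/14189867; -8750652/14189867 3135602/14189867]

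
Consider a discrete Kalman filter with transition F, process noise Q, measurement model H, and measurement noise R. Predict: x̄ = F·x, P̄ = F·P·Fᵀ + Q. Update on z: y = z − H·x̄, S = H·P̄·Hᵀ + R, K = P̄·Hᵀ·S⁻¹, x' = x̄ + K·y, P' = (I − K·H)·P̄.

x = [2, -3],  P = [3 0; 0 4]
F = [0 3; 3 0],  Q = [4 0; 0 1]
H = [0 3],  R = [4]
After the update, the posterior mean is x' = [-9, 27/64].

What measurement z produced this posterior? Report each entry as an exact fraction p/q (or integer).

z = [1]

x̄ = F·x = [-9, 6]
P̄ = F·P·Fᵀ + Q = [40 0; 0 28]
S = H·P̄·Hᵀ + R = [256]
K = P̄·Hᵀ·S⁻¹ = [0; 21/64]
x' − x̄ = [0, -357/64] = K·y
y = (KᵀK)⁻¹·Kᵀ·(x' − x̄) = [-17]
z = y + H·x̄ = [-17] + [18] = [1]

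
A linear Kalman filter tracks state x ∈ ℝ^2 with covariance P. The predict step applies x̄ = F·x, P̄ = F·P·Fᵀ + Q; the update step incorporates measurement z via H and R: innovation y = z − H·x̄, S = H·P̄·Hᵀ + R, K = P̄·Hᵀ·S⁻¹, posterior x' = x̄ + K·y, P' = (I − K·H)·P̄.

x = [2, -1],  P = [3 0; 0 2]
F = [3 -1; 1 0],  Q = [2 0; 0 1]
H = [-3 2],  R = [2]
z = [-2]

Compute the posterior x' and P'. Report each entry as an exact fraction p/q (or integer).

x' = [22/21, 31/63]
P' = [26/21 92/63; 92/63 395/189]

x̄ = F·x = [7, 2]
P̄ = F·P·Fᵀ + Q = [31 9; 9 4]
y = z − H·x̄ = [15]
S = H·P̄·Hᵀ + R = [189]
K = P̄·Hᵀ·S⁻¹ = [-25/63; -19/189]
x' = x̄ + K·y = [22/21, 31/63]
P' = (I − K·H)·P̄ = [26/21 92/63; 92/63 395/189]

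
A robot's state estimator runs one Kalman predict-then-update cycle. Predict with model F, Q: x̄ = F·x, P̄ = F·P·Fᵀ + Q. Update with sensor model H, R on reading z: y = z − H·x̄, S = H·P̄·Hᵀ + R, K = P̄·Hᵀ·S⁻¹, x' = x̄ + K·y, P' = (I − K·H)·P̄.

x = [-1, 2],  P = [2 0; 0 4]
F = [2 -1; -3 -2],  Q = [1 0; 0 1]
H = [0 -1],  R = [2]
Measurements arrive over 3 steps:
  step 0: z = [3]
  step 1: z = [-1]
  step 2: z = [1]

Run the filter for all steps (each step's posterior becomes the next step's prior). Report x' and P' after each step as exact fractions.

step 0: x̄ = F·x = [-4, -1]
step 0: P̄ = F·P·Fᵀ + Q = [13 -4; -4 35]
step 0: y = z − H·x̄ = [2]
step 0: S = H·P̄·Hᵀ + R = [37]
step 0: K = P̄·Hᵀ·S⁻¹ = [4/37; -35/37]
step 0: x' = x̄ + K·y = [-140/37, -107/37]
step 0: P' = (I − K·H)·P̄ = [465/37 -8/37; -8/37 70/37]
step 1: x̄ = F·x = [-173/37, 634/37]
step 1: P̄ = F·P·Fᵀ + Q = [1999/37 -2642/37; -2642/37 4406/37]
step 1: y = z − H·x̄ = [597/37]
step 1: S = H·P̄·Hᵀ + R = [4480/37]
step 1: K = P̄·Hᵀ·S⁻¹ = [1321/2240; -2203/2240]
step 1: x' = x̄ + K·y = [10841/2240, 2837/2240]
step 1: P' = (I − K·H)·P̄ = [13347/1120 -1321/1120; -1321/1120 2203/1120]
step 2: x̄ = F·x = [3769/448, -38197/2240]
step 2: P̄ = F·P·Fᵀ + Q = [12399/224 -14871/224; -14871/224 114203/1120]
step 2: y = z − H·x̄ = [-35957/2240]
step 2: S = H·P̄·Hᵀ + R = [116443/1120]
step 2: K = P̄·Hᵀ·S⁻¹ = [74355/116443; -114203/116443]
step 2: x' = x̄ + K·y = [-213935/116443, -152400/116443]
step 2: P' = (I − K·H)·P̄ = [1509123/116443 -148710/116443; -148710/116443 228406/116443]

step 0: x' = [-140/37, -107/37], P' = [465/37 -8/37; -8/37 70/37]
step 1: x' = [10841/2240, 2837/2240], P' = [13347/1120 -1321/1120; -1321/1120 2203/1120]
step 2: x' = [-213935/116443, -152400/116443], P' = [1509123/116443 -148710/116443; -148710/116443 228406/116443]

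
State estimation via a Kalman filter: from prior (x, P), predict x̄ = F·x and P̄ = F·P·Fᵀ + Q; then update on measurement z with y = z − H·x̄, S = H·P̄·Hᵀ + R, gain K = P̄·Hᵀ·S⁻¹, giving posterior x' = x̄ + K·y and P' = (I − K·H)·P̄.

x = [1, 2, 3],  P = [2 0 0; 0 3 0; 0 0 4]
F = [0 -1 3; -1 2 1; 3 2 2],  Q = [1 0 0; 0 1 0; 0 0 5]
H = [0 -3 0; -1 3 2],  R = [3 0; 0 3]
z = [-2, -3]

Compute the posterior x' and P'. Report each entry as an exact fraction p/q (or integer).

x̄ = F·x = [7, 6, 13]
P̄ = F·P·Fᵀ + Q = [40 6 18; 6 19 14; 18 14 51]
y = z − H·x̄ = [16, -40]
S = H·P̄·Hᵀ + R = [174 -237; -237 478]
K = P̄·Hᵀ·S⁻¹ = [-1762/9001 -610/9001; -2841/9001 79/9001; 3262/9001 3990/9001]
x' = x̄ + K·y = [59215/9001, 5390/9001, 9605/9001]
P' = (I − K·H)·P̄ = [336864/9001 1762/9001 164874/9001; 1762/9001 2841/9001 -3262/9001; 164874/9001 -3262/9001 93315/9001]

x' = [59215/9001, 5390/9001, 9605/9001]
P' = [336864/9001 1762/9001 164874/9001; 1762/9001 2841/9001 -3262/9001; 164874/9001 -3262/9001 93315/9001]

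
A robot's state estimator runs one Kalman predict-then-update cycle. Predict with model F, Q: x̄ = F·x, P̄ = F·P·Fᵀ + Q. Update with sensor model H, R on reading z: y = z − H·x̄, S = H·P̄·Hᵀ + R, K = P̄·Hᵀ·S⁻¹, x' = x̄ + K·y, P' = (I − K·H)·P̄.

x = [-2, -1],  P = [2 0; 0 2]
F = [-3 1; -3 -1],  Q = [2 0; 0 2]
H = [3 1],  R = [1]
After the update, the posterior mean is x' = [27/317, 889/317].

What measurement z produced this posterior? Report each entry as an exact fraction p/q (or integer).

z = [3]

x̄ = F·x = [5, 7]
P̄ = F·P·Fᵀ + Q = [22 16; 16 22]
S = H·P̄·Hᵀ + R = [317]
K = P̄·Hᵀ·S⁻¹ = [82/317; 70/317]
x' − x̄ = [-1558/317, -1330/317] = K·y
y = (KᵀK)⁻¹·Kᵀ·(x' − x̄) = [-19]
z = y + H·x̄ = [-19] + [22] = [3]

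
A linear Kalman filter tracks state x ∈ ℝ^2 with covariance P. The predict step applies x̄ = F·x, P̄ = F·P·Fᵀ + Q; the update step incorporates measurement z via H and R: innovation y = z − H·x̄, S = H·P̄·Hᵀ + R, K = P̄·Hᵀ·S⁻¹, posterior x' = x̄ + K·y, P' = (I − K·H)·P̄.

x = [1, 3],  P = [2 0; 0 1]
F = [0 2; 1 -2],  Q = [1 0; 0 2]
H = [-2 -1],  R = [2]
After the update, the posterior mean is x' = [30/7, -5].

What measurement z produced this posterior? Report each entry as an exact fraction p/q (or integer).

z = [-3]

x̄ = F·x = [6, -5]
P̄ = F·P·Fᵀ + Q = [5 -4; -4 8]
S = H·P̄·Hᵀ + R = [14]
K = P̄·Hᵀ·S⁻¹ = [-3/7; 0]
x' − x̄ = [-12/7, 0] = K·y
y = (KᵀK)⁻¹·Kᵀ·(x' − x̄) = [4]
z = y + H·x̄ = [4] + [-7] = [-3]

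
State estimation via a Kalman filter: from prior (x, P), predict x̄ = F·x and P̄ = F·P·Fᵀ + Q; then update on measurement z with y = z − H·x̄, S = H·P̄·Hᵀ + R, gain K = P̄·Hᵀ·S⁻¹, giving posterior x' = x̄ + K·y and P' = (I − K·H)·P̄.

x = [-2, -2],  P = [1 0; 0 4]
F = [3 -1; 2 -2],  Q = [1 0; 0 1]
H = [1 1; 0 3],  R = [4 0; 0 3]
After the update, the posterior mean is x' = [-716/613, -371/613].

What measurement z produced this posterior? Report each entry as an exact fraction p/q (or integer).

x̄ = F·x = [-4, 0]
P̄ = F·P·Fᵀ + Q = [14 14; 14 21]
S = H·P̄·Hᵀ + R = [67 105; 105 192]
K = P̄·Hᵀ·S⁻¹ = [322/613 -42/613; 35/613 182/613]
x' − x̄ = [1736/613, -371/613] = K·y
y = (KᵀK)⁻¹·Kᵀ·(x' − x̄) = [5, -3]
z = y + H·x̄ = [5, -3] + [-4, 0] = [1, -3]

z = [1, -3]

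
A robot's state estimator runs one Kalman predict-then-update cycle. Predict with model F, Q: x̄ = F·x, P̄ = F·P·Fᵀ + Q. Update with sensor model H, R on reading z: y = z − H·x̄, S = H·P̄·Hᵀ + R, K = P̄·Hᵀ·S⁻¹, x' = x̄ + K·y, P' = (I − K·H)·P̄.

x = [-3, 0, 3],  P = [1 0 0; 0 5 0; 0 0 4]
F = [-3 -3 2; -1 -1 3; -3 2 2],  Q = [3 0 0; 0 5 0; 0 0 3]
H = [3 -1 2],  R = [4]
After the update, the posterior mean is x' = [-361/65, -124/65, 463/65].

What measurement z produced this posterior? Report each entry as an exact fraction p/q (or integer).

x̄ = F·x = [15, 12, 15]
P̄ = F·P·Fᵀ + Q = [73 42 -5; 42 47 17; -5 17 48]
S = H·P̄·Hᵀ + R = [520]
K = P̄·Hᵀ·S⁻¹ = [167/520; 113/520; 8/65]
x' − x̄ = [-1336/65, -904/65, -512/65] = K·y
y = (KᵀK)⁻¹·Kᵀ·(x' − x̄) = [-64]
z = y + H·x̄ = [-64] + [63] = [-1]

z = [-1]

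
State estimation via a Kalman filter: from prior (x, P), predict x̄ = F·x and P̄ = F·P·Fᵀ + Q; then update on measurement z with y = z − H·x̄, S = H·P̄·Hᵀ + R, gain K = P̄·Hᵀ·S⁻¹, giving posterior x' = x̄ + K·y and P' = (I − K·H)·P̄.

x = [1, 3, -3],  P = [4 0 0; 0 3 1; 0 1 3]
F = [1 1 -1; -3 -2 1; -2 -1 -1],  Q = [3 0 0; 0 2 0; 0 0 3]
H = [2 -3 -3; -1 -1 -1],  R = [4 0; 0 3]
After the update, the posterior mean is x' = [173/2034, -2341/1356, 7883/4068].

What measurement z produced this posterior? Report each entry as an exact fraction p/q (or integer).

x̄ = F·x = [7, -12, -2]
P̄ = F·P·Fᵀ + Q = [11 -18 -8; -18 49 28; -8 28 27]
S = H·P̄·Hᵀ + R = [1548 348; 348 94]
K = P̄·Hᵀ·S⁻¹ = [1045/6102 -965/2034; -761/4068 22/339; -329/12204 -407/1017]
x' − x̄ = [-14065/2034, 13931/1356, 16019/4068] = K·y
y = (KᵀK)⁻¹·Kᵀ·(x' − x̄) = [-57, -6]
z = y + H·x̄ = [-57, -6] + [56, 7] = [-1, 1]

z = [-1, 1]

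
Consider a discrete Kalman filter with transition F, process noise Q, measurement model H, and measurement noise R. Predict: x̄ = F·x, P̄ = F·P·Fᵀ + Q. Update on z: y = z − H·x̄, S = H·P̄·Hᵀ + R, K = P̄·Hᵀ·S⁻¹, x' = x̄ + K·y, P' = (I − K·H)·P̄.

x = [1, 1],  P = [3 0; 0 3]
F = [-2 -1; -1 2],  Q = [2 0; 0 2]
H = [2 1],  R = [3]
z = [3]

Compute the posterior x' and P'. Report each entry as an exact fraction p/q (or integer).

x̄ = F·x = [-3, 1]
P̄ = F·P·Fᵀ + Q = [17 0; 0 17]
y = z − H·x̄ = [8]
S = H·P̄·Hᵀ + R = [88]
K = P̄·Hᵀ·S⁻¹ = [17/44; 17/88]
x' = x̄ + K·y = [1/11, 28/11]
P' = (I − K·H)·P̄ = [85/22 -289/44; -289/44 1207/88]

x' = [1/11, 28/11]
P' = [85/22 -289/44; -289/44 1207/88]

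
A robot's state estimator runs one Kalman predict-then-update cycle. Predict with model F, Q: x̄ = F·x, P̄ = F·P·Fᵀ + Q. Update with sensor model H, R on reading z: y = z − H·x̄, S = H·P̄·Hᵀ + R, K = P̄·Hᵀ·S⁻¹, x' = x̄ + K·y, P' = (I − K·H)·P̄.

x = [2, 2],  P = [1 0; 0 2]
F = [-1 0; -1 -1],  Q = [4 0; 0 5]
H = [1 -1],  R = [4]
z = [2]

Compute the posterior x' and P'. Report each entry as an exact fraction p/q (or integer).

x̄ = F·x = [-2, -4]
P̄ = F·P·Fᵀ + Q = [5 1; 1 8]
y = z − H·x̄ = [0]
S = H·P̄·Hᵀ + R = [15]
K = P̄·Hᵀ·S⁻¹ = [4/15; -7/15]
x' = x̄ + K·y = [-2, -4]
P' = (I − K·H)·P̄ = [59/15 43/15; 43/15 71/15]

x' = [-2, -4]
P' = [59/15 43/15; 43/15 71/15]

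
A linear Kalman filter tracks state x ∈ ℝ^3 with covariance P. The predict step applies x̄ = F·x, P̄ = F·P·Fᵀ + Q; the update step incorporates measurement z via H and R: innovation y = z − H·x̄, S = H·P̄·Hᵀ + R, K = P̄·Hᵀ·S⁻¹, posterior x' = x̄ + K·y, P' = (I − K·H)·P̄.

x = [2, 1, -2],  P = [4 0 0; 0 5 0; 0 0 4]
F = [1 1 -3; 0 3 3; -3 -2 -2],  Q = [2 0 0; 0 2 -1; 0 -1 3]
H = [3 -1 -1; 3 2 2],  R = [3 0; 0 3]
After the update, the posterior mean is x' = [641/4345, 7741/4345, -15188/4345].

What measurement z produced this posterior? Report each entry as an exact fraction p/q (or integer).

x̄ = F·x = [9, -3, -4]
P̄ = F·P·Fᵀ + Q = [47 -21 2; -21 83 -55; 2 -55 75]
S = H·P̄·Hᵀ + R = [588 270; 270 390]
K = P̄·Hᵀ·S⁻¹ = [1153/5214 1447/13035; -560/2607 3409/26070; -298/2607 2569/13035]
x' − x̄ = [-38464/4345, 20776/4345, 2192/4345] = K·y
y = (KᵀK)⁻¹·Kᵀ·(x' − x̄) = [-32, -16]
z = y + H·x̄ = [-32, -16] + [34, 13] = [2, -3]

z = [2, -3]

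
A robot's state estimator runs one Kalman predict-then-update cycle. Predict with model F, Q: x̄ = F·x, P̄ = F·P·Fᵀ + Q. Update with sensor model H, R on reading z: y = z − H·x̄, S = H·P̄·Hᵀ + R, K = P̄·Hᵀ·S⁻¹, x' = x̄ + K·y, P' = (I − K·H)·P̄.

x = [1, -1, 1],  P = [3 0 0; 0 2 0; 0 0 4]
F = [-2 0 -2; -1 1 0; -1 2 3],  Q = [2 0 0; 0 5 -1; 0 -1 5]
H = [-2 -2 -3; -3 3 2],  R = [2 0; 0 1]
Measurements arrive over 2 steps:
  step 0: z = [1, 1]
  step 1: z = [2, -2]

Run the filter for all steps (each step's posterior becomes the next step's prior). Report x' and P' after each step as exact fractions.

step 0: x̄ = F·x = [-4, -2, 0]
step 0: P̄ = F·P·Fᵀ + Q = [30 6 -18; 6 10 6; -18 6 52]
step 0: y = z − H·x̄ = [-11, -5]
step 0: S = H·P̄·Hᵀ + R = [534 -360; -360 749]
step 0: K = P̄·Hᵀ·S⁻¹ = [-8727/45061 -10692/45061; -14405/135183 -864/45061; -5918/45061 7744/45061]
step 0: x' = x̄ + K·y = [-30787/45061, -98951/135183, 26378/45061]
step 0: P' = (I − K·H)·P̄ = [40008/45061 90624/45061 -81270/45061; 90624/45061 693788/135183 -211390/45061; -81270/45061 -211390/45061 199052/45061]
step 1: x̄ = F·x = [8818/45061, -6590/135183, 131861/135183]
step 1: P̄ = F·P·Fᵀ + Q = [396202/45061 159008/45061 -306152/45061; 159008/45061 945983/135183 -614279/135183; -306152/45061 -614279/135183 1710827/135183]
step 1: y = z − H·x̄ = [705677/135183, -434956/135183]
step 1: S = H·P̄·Hᵀ + R = [9629537/135183 -5415877/135183; -5415877/135183 21253484/135183]
step 1: K = P̄·Hᵀ·S⁻¹ = [-249659518/1296978813 -305986610/1296978813; -16730615/144108757 -3054258/144108757; -151333913/1296978813 225927206/1296978813]
step 1: x' = x̄ + K·y = [-64934128/1296978813, -84534439/144108757, -251809268/1296978813]
step 1: P' = (I − K·H)·P̄ = [1350359974/1296978813 347512928/144108757 -2818877872/1296978813; 347512928/144108757 888316566/144108757 -812732586/144108757; -2818877872/1296978813 -812732586/144108757 6856536706/1296978813]

step 0: x' = [-30787/45061, -98951/135183, 26378/45061], P' = [40008/45061 90624/45061 -81270/45061; 90624/45061 693788/135183 -211390/45061; -81270/45061 -211390/45061 199052/45061]
step 1: x' = [-64934128/1296978813, -84534439/144108757, -251809268/1296978813], P' = [1350359974/1296978813 347512928/144108757 -2818877872/1296978813; 347512928/144108757 888316566/144108757 -812732586/144108757; -2818877872/1296978813 -812732586/144108757 6856536706/1296978813]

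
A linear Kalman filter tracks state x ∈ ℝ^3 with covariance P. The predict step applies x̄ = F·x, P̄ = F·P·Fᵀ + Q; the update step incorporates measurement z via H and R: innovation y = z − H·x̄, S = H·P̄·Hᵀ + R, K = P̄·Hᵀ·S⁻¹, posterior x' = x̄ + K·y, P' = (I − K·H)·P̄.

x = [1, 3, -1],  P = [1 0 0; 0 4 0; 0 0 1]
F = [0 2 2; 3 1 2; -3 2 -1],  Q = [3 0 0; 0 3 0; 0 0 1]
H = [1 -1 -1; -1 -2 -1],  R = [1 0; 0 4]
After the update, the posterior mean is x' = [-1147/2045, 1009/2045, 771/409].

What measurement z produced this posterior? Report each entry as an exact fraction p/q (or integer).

x̄ = F·x = [4, 4, 4]
P̄ = F·P·Fᵀ + Q = [23 12 14; 12 20 -3; 14 -3 27]
S = H·P̄·Hᵀ + R = [13 23; 23 198]
K = P̄·Hᵀ·S⁻¹ = [809/2045 -724/2045; 137/2045 -522/2045; -235/409 -45/409]
x' − x̄ = [-9327/2045, -7171/2045, -865/409] = K·y
y = (KᵀK)⁻¹·Kᵀ·(x' − x̄) = [1, 14]
z = y + H·x̄ = [1, 14] + [-4, -16] = [-3, -2]

z = [-3, -2]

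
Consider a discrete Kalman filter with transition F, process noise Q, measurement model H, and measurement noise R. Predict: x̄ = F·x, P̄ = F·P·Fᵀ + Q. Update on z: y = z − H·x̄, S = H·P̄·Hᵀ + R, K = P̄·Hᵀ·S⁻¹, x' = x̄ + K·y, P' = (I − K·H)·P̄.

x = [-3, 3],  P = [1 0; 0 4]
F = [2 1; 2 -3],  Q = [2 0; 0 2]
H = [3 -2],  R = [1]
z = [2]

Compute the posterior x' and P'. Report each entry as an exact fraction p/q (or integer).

x̄ = F·x = [-3, -15]
P̄ = F·P·Fᵀ + Q = [10 -8; -8 42]
y = z − H·x̄ = [-19]
S = H·P̄·Hᵀ + R = [355]
K = P̄·Hᵀ·S⁻¹ = [46/355; -108/355]
x' = x̄ + K·y = [-1939/355, -3273/355]
P' = (I − K·H)·P̄ = [1434/355 2128/355; 2128/355 3246/355]

x' = [-1939/355, -3273/355]
P' = [1434/355 2128/355; 2128/355 3246/355]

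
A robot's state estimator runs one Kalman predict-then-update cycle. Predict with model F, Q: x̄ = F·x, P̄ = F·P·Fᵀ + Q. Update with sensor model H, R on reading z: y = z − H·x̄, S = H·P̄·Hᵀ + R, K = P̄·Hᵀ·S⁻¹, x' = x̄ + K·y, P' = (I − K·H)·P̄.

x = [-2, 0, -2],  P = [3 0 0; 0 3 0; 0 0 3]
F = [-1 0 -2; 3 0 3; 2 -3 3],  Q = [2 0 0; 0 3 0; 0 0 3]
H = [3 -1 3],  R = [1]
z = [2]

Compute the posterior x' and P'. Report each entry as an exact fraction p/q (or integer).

x' = [441/73, -1755/146, -685/73]
P' = [1232/73 -3933/146 -1887/73; -3933/146 16635/292 6705/146; -1887/73 6705/146 3012/73]

x̄ = F·x = [6, -12, -10]
P̄ = F·P·Fᵀ + Q = [17 -27 -24; -27 57 45; -24 45 69]
y = z − H·x̄ = [2]
S = H·P̄·Hᵀ + R = [292]
K = P̄·Hᵀ·S⁻¹ = [3/146; -3/292; 45/146]
x' = x̄ + K·y = [441/73, -1755/146, -685/73]
P' = (I − K·H)·P̄ = [1232/73 -3933/146 -1887/73; -3933/146 16635/292 6705/146; -1887/73 6705/146 3012/73]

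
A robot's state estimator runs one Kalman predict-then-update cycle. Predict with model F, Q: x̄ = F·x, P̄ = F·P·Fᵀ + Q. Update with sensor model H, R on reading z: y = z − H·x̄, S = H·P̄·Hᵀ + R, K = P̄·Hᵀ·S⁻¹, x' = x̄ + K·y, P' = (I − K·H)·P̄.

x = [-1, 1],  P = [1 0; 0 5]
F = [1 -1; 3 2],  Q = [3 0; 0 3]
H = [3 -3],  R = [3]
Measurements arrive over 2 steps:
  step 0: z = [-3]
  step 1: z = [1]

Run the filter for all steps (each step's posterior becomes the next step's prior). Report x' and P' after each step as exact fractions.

step 0: x̄ = F·x = [-2, -1]
step 0: P̄ = F·P·Fᵀ + Q = [9 -7; -7 32]
step 0: y = z − H·x̄ = [0]
step 0: S = H·P̄·Hᵀ + R = [498]
step 0: K = P̄·Hᵀ·S⁻¹ = [8/83; -39/166]
step 0: x' = x̄ + K·y = [-2, -1]
step 0: P' = (I − K·H)·P̄ = [363/83 355/83; 355/83 749/166]
step 1: x̄ = F·x = [-1, -8]
step 1: P̄ = F·P·Fᵀ + Q = [553/166 -15/83; -15/83 9274/83]
step 1: y = z − H·x̄ = [-20]
step 1: S = H·P̄·Hᵀ + R = [172947/166]
step 1: K = P̄·Hᵀ·S⁻¹ = [583/57649; -18578/57649]
step 1: x' = x̄ + K·y = [-69309/57649, -89632/57649]
step 1: P' = (I − K·H)·P̄ = [185905/57649 185322/57649; 185322/57649 203900/57649]

step 0: x' = [-2, -1], P' = [363/83 355/83; 355/83 749/166]
step 1: x' = [-69309/57649, -89632/57649], P' = [185905/57649 185322/57649; 185322/57649 203900/57649]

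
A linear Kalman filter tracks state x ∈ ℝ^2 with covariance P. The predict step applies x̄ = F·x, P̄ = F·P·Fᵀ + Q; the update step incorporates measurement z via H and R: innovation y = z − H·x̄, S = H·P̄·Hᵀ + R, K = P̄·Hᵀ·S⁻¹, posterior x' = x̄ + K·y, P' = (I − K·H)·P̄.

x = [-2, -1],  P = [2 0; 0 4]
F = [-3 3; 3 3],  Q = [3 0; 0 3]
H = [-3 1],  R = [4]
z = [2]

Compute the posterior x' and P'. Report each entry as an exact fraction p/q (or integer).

x' = [-831/233, -2067/233]
P' = [3153/466 8847/466; 8847/466 26553/466]

x̄ = F·x = [3, -9]
P̄ = F·P·Fᵀ + Q = [57 18; 18 57]
y = z − H·x̄ = [20]
S = H·P̄·Hᵀ + R = [466]
K = P̄·Hᵀ·S⁻¹ = [-153/466; 3/466]
x' = x̄ + K·y = [-831/233, -2067/233]
P' = (I − K·H)·P̄ = [3153/466 8847/466; 8847/466 26553/466]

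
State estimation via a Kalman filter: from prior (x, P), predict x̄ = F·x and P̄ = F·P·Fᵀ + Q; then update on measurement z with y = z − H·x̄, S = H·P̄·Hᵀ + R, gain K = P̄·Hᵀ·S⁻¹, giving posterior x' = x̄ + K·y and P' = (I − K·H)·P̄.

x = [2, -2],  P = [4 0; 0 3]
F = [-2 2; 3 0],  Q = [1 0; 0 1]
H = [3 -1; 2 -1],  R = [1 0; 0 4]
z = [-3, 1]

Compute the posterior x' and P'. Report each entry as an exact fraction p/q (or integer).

x' = [-2141/1259, -3037/1259]
P' = [2601/2518 3431/1259; 3431/1259 10014/1259]

x̄ = F·x = [-8, 6]
P̄ = F·P·Fᵀ + Q = [29 -24; -24 37]
y = z − H·x̄ = [27, 23]
S = H·P̄·Hᵀ + R = [443 331; 331 253]
K = P̄·Hᵀ·S⁻¹ = [941/2518 -415/2518; 279/1259 -788/1259]
x' = x̄ + K·y = [-2141/1259, -3037/1259]
P' = (I − K·H)·P̄ = [2601/2518 3431/1259; 3431/1259 10014/1259]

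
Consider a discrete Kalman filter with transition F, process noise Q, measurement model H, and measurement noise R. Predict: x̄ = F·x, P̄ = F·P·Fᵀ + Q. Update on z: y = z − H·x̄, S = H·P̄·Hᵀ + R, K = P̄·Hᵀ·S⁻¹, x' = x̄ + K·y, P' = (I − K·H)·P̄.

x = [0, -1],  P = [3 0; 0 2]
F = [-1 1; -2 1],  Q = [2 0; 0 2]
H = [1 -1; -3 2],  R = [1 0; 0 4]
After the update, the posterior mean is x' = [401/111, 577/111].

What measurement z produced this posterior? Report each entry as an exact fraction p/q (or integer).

z = [-3, -3]

x̄ = F·x = [-1, -1]
P̄ = F·P·Fᵀ + Q = [7 8; 8 16]
S = H·P̄·Hᵀ + R = [8 -13; -13 35]
K = P̄·Hᵀ·S⁻¹ = [-100/111 -53/111; -176/111 -40/111]
x' − x̄ = [512/111, 688/111] = K·y
y = (KᵀK)⁻¹·Kᵀ·(x' − x̄) = [-3, -4]
z = y + H·x̄ = [-3, -4] + [0, 1] = [-3, -3]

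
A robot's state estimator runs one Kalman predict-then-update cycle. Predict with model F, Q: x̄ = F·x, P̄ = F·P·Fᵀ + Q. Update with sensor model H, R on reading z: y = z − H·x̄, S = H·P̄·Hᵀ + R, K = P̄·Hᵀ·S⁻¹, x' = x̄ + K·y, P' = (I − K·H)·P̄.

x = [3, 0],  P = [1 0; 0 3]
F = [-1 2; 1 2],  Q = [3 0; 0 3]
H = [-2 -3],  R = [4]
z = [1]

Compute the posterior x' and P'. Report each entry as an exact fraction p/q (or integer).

x̄ = F·x = [-3, 3]
P̄ = F·P·Fᵀ + Q = [16 11; 11 16]
y = z − H·x̄ = [4]
S = H·P̄·Hᵀ + R = [344]
K = P̄·Hᵀ·S⁻¹ = [-65/344; -35/172]
x' = x̄ + K·y = [-323/86, 94/43]
P' = (I − K·H)·P̄ = [1279/344 -383/172; -383/172 151/86]

x' = [-323/86, 94/43]
P' = [1279/344 -383/172; -383/172 151/86]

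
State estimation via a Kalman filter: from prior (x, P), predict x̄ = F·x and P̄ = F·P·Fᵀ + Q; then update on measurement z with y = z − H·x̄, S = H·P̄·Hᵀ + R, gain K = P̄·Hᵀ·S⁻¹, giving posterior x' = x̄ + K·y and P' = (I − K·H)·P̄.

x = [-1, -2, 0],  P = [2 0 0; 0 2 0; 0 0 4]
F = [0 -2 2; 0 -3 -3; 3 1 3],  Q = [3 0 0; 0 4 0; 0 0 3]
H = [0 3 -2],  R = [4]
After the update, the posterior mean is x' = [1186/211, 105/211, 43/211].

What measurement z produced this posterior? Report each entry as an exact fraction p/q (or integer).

x̄ = F·x = [4, 6, -5]
P̄ = F·P·Fᵀ + Q = [27 -12 20; -12 58 -42; 20 -42 59]
S = H·P̄·Hᵀ + R = [1266]
K = P̄·Hᵀ·S⁻¹ = [-38/633; 43/211; -122/633]
x' − x̄ = [342/211, -1161/211, 1098/211] = K·y
y = (KᵀK)⁻¹·Kᵀ·(x' − x̄) = [-27]
z = y + H·x̄ = [-27] + [28] = [1]

z = [1]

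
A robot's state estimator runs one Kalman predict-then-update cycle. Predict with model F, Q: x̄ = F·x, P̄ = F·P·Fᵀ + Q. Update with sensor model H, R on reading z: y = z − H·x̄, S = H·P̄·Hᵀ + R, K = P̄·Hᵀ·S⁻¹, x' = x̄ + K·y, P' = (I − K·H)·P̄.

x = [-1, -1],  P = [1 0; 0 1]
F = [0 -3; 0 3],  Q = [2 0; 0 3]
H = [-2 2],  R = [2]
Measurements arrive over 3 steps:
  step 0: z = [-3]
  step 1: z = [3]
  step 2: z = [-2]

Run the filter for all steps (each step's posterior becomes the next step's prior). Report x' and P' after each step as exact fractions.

step 0: x̄ = F·x = [3, -3]
step 0: P̄ = F·P·Fᵀ + Q = [11 -9; -9 12]
step 0: y = z − H·x̄ = [9]
step 0: S = H·P̄·Hᵀ + R = [166]
step 0: K = P̄·Hᵀ·S⁻¹ = [-20/83; 21/83]
step 0: x' = x̄ + K·y = [69/83, -60/83]
step 0: P' = (I − K·H)·P̄ = [113/83 93/83; 93/83 114/83]
step 1: x̄ = F·x = [180/83, -180/83]
step 1: P̄ = F·P·Fᵀ + Q = [1192/83 -1026/83; -1026/83 1275/83]
step 1: y = z − H·x̄ = [969/83]
step 1: S = H·P̄·Hᵀ + R = [18242/83]
step 1: K = P̄·Hᵀ·S⁻¹ = [-2218/9121; 2301/9121]
step 1: x' = x̄ + K·y = [-6114/9121, 7083/9121]
step 1: P' = (I − K·H)·P̄ = [12448/9121 10230/9121; 10230/9121 12531/9121]
step 2: x̄ = F·x = [-21249/9121, 21249/9121]
step 2: P̄ = F·P·Fᵀ + Q = [131021/9121 -112779/9121; -112779/9121 140142/9121]
step 2: y = z − H·x̄ = [-103238/9121]
step 2: S = H·P̄·Hᵀ + R = [2005126/9121]
step 2: K = P̄·Hᵀ·S⁻¹ = [-243800/1002563; 252921/1002563]
step 2: x' = x̄ + K·y = [423853/1002563, -527091/1002563]
step 2: P' = (I − K·H)·P̄ = [1368263/1002563 1124463/1002563; 1124463/1002563 1377384/1002563]

step 0: x' = [69/83, -60/83], P' = [113/83 93/83; 93/83 114/83]
step 1: x' = [-6114/9121, 7083/9121], P' = [12448/9121 10230/9121; 10230/9121 12531/9121]
step 2: x' = [423853/1002563, -527091/1002563], P' = [1368263/1002563 1124463/1002563; 1124463/1002563 1377384/1002563]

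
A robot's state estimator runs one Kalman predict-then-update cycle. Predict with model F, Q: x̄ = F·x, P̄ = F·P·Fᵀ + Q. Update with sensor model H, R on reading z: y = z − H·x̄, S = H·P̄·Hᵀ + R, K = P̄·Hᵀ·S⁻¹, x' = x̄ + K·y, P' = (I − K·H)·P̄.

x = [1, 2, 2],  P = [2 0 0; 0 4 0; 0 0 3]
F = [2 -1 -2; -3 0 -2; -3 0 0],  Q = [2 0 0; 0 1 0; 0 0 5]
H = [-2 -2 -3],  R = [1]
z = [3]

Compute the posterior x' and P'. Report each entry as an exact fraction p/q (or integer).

x̄ = F·x = [-4, -7, -3]
P̄ = F·P·Fᵀ + Q = [26 0 -12; 0 31 18; -12 18 23]
y = z − H·x̄ = [-28]
S = H·P̄·Hᵀ + R = [508]
K = P̄·Hᵀ·S⁻¹ = [-4/127; -29/127; -81/508]
x' = x̄ + K·y = [-396/127, -77/127, 186/127]
P' = (I − K·H)·P̄ = [3238/127 -464/127 -1848/127; -464/127 573/127 -63/127; -1848/127 -63/127 5123/508]

x' = [-396/127, -77/127, 186/127]
P' = [3238/127 -464/127 -1848/127; -464/127 573/127 -63/127; -1848/127 -63/127 5123/508]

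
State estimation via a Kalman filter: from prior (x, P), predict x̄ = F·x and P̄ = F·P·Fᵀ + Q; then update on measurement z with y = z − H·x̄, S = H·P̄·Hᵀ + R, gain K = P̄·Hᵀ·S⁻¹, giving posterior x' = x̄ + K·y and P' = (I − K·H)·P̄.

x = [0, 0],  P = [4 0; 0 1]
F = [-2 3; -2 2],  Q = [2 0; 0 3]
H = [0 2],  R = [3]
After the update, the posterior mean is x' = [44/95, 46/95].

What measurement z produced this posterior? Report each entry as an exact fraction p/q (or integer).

z = [1]

x̄ = F·x = [0, 0]
P̄ = F·P·Fᵀ + Q = [27 22; 22 23]
S = H·P̄·Hᵀ + R = [95]
K = P̄·Hᵀ·S⁻¹ = [44/95; 46/95]
x' − x̄ = [44/95, 46/95] = K·y
y = (KᵀK)⁻¹·Kᵀ·(x' − x̄) = [1]
z = y + H·x̄ = [1] + [0] = [1]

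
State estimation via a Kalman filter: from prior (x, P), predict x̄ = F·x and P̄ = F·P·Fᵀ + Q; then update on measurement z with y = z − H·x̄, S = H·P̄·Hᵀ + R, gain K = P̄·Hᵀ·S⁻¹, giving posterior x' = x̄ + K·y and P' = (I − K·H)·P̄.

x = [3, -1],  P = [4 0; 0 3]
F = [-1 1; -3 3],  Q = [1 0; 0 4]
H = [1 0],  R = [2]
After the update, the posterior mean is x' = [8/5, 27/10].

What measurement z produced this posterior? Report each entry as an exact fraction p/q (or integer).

x̄ = F·x = [-4, -12]
P̄ = F·P·Fᵀ + Q = [8 21; 21 67]
S = H·P̄·Hᵀ + R = [10]
K = P̄·Hᵀ·S⁻¹ = [4/5; 21/10]
x' − x̄ = [28/5, 147/10] = K·y
y = (KᵀK)⁻¹·Kᵀ·(x' − x̄) = [7]
z = y + H·x̄ = [7] + [-4] = [3]

z = [3]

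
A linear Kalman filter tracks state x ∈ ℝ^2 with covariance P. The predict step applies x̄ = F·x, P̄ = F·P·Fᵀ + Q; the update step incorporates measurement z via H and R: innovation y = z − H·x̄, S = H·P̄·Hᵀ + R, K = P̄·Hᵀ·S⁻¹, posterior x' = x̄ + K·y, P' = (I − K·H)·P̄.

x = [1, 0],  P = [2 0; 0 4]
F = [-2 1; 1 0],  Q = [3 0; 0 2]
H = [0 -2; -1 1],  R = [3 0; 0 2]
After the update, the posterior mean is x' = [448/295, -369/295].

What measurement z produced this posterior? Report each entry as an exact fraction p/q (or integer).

z = [3, -3]

x̄ = F·x = [-2, 1]
P̄ = F·P·Fᵀ + Q = [15 -4; -4 4]
S = H·P̄·Hᵀ + R = [19 -16; -16 29]
K = P̄·Hᵀ·S⁻¹ = [-72/295 -233/295; -104/295 24/295]
x' − x̄ = [1038/295, -664/295] = K·y
y = (KᵀK)⁻¹·Kᵀ·(x' − x̄) = [5, -6]
z = y + H·x̄ = [5, -6] + [-2, 3] = [3, -3]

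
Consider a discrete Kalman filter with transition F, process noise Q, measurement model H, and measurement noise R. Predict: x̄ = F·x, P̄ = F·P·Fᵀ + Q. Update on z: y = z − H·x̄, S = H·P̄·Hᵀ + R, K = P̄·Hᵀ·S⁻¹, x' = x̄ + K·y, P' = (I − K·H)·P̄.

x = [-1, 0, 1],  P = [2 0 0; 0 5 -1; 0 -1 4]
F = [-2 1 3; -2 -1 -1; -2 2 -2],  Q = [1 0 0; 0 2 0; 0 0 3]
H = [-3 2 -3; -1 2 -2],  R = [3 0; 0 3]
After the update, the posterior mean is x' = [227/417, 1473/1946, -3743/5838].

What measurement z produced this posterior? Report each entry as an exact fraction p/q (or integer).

z = [2, 2]

x̄ = F·x = [5, 1, 0]
P̄ = F·P·Fᵀ + Q = [44 -5 -10; -5 17 6; -10 6 55]
S = H·P̄·Hᵀ + R = [770 420; 420 267]
K = P̄·Hᵀ·S⁻¹ = [-372/695 298/417; -1021/9730 37/139; 1373/9730 -230/417]
x' − x̄ = [-1858/417, -473/1946, -3743/5838] = K·y
y = (KᵀK)⁻¹·Kᵀ·(x' − x̄) = [15, 5]
z = y + H·x̄ = [15, 5] + [-13, -3] = [2, 2]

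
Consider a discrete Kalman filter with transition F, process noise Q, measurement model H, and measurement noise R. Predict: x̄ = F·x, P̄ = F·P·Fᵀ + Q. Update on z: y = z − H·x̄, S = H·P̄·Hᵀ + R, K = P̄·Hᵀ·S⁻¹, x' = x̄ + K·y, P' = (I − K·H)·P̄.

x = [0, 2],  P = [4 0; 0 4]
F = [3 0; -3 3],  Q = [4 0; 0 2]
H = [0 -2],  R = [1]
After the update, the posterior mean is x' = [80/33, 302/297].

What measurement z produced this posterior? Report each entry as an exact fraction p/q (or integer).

x̄ = F·x = [0, 6]
P̄ = F·P·Fᵀ + Q = [40 -36; -36 74]
S = H·P̄·Hᵀ + R = [297]
K = P̄·Hᵀ·S⁻¹ = [8/33; -148/297]
x' − x̄ = [80/33, -1480/297] = K·y
y = (KᵀK)⁻¹·Kᵀ·(x' − x̄) = [10]
z = y + H·x̄ = [10] + [-12] = [-2]

z = [-2]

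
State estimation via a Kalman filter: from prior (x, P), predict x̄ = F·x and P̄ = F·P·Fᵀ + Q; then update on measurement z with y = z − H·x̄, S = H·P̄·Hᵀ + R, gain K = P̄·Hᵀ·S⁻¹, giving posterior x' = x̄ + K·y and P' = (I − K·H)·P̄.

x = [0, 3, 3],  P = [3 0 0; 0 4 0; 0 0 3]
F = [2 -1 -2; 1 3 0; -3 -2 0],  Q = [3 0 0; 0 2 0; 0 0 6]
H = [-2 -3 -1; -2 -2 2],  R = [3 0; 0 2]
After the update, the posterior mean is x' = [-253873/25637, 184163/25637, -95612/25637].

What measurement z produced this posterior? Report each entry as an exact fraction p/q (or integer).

x̄ = F·x = [-9, 9, -6]
P̄ = F·P·Fᵀ + Q = [31 -6 -10; -6 41 -33; -10 -33 49]
S = H·P̄·Hᵀ + R = [235 364; 364 782]
K = P̄·Hᵀ·S⁻¹ = [-554/25637 -2037/25637; -5746/25637 -1784/25637; -6118/25637 8880/25637]
x' − x̄ = [-23140/25637, -46570/25637, 58210/25637] = K·y
y = (KᵀK)⁻¹·Kᵀ·(x' − x̄) = [5, 10]
z = y + H·x̄ = [5, 10] + [-3, -12] = [2, -2]

z = [2, -2]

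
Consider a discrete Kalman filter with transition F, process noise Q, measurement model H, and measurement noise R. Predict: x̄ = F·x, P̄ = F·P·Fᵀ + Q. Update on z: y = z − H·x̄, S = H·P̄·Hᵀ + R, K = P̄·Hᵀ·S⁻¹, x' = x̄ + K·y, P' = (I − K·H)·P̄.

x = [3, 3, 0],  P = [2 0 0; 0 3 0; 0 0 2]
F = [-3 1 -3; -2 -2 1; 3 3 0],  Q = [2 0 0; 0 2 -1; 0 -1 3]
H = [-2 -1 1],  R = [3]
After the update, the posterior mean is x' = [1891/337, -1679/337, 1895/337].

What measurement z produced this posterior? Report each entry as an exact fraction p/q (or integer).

z = [-1]

x̄ = F·x = [-6, -12, 18]
P̄ = F·P·Fᵀ + Q = [41 0 -9; 0 24 -31; -9 -31 48]
S = H·P̄·Hᵀ + R = [337]
K = P̄·Hᵀ·S⁻¹ = [-91/337; -55/337; 97/337]
x' − x̄ = [3913/337, 2365/337, -4171/337] = K·y
y = (KᵀK)⁻¹·Kᵀ·(x' − x̄) = [-43]
z = y + H·x̄ = [-43] + [42] = [-1]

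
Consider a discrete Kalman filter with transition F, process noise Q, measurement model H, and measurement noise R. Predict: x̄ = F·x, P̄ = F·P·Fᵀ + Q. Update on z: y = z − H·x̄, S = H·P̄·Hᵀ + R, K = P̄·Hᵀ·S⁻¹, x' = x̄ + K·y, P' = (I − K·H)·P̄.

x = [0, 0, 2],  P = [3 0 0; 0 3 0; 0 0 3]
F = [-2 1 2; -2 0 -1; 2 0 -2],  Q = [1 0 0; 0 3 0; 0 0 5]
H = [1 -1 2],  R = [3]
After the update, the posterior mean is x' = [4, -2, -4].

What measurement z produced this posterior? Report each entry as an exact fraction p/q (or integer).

x̄ = F·x = [4, -2, -4]
P̄ = F·P·Fᵀ + Q = [28 6 -24; 6 18 -6; -24 -6 29]
S = H·P̄·Hᵀ + R = [81]
K = P̄·Hᵀ·S⁻¹ = [-26/81; -8/27; 40/81]
x' − x̄ = [0, 0, 0] = K·y
y = (KᵀK)⁻¹·Kᵀ·(x' − x̄) = [0]
z = y + H·x̄ = [0] + [-2] = [-2]

z = [-2]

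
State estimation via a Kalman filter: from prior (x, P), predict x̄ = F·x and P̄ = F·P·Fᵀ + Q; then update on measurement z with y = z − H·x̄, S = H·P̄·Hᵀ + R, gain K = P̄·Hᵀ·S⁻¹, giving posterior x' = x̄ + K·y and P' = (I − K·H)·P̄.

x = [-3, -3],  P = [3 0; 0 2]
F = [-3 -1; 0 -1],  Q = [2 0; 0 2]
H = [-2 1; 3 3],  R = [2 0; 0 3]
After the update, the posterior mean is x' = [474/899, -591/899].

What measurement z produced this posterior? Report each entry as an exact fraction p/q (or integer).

x̄ = F·x = [12, 3]
P̄ = F·P·Fᵀ + Q = [31 2; 2 4]
S = H·P̄·Hᵀ + R = [122 -180; -180 354]
K = P̄·Hᵀ·S⁻¹ = [-285/899 213/1798; 270/899 183/899]
x' − x̄ = [-10314/899, -3288/899] = K·y
y = (KᵀK)⁻¹·Kᵀ·(x' − x̄) = [19, -46]
z = y + H·x̄ = [19, -46] + [-21, 45] = [-2, -1]

z = [-2, -1]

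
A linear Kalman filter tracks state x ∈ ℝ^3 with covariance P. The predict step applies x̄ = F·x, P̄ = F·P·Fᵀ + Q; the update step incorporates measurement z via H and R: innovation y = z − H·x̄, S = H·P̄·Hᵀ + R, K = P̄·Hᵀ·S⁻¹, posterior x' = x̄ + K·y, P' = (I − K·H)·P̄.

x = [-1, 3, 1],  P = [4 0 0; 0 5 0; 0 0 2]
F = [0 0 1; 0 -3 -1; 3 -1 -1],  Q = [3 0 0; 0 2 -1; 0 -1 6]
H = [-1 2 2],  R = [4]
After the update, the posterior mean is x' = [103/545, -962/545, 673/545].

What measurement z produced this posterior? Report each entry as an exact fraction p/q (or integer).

x̄ = F·x = [1, -10, -7]
P̄ = F·P·Fᵀ + Q = [5 -2 -2; -2 49 16; -2 16 49]
S = H·P̄·Hᵀ + R = [545]
K = P̄·Hᵀ·S⁻¹ = [-13/545; 132/545; 132/545]
x' − x̄ = [-442/545, 4488/545, 4488/545] = K·y
y = (KᵀK)⁻¹·Kᵀ·(x' − x̄) = [34]
z = y + H·x̄ = [34] + [-35] = [-1]

z = [-1]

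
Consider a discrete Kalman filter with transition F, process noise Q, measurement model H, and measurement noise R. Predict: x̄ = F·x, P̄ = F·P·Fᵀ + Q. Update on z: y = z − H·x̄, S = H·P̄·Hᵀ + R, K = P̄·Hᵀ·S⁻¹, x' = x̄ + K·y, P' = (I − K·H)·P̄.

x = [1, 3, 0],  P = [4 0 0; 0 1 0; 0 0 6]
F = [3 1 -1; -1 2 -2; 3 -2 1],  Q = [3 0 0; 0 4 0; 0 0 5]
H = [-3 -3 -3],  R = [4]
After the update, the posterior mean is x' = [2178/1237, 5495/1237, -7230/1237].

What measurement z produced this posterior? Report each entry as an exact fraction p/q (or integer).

x̄ = F·x = [6, 5, -3]
P̄ = F·P·Fᵀ + Q = [46 2 28; 2 36 -28; 28 -28 51]
S = H·P̄·Hᵀ + R = [1237]
K = P̄·Hᵀ·S⁻¹ = [-228/1237; -30/1237; -153/1237]
x' − x̄ = [-5244/1237, -690/1237, -3519/1237] = K·y
y = (KᵀK)⁻¹·Kᵀ·(x' − x̄) = [23]
z = y + H·x̄ = [23] + [-24] = [-1]

z = [-1]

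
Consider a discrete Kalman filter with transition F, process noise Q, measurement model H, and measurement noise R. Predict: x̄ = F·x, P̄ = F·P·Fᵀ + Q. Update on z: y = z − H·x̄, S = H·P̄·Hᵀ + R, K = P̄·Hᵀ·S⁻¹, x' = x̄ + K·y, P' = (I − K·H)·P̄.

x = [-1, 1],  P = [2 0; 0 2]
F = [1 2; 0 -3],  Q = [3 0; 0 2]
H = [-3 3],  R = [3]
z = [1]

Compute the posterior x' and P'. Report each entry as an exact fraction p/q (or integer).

x' = [-153/172, -25/43]
P' = [361/172 84/43; 84/43 92/43]

x̄ = F·x = [1, -3]
P̄ = F·P·Fᵀ + Q = [13 -12; -12 20]
y = z − H·x̄ = [13]
S = H·P̄·Hᵀ + R = [516]
K = P̄·Hᵀ·S⁻¹ = [-25/172; 8/43]
x' = x̄ + K·y = [-153/172, -25/43]
P' = (I − K·H)·P̄ = [361/172 84/43; 84/43 92/43]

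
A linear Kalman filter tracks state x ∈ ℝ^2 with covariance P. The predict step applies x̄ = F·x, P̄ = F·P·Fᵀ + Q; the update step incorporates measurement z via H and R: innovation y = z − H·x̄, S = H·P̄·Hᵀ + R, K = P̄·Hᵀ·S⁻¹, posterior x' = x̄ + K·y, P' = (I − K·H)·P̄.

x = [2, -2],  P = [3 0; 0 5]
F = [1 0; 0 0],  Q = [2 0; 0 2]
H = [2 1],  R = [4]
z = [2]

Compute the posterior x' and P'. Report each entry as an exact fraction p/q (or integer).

x̄ = F·x = [2, 0]
P̄ = F·P·Fᵀ + Q = [5 0; 0 2]
y = z − H·x̄ = [-2]
S = H·P̄·Hᵀ + R = [26]
K = P̄·Hᵀ·S⁻¹ = [5/13; 1/13]
x' = x̄ + K·y = [16/13, -2/13]
P' = (I − K·H)·P̄ = [15/13 -10/13; -10/13 24/13]

x' = [16/13, -2/13]
P' = [15/13 -10/13; -10/13 24/13]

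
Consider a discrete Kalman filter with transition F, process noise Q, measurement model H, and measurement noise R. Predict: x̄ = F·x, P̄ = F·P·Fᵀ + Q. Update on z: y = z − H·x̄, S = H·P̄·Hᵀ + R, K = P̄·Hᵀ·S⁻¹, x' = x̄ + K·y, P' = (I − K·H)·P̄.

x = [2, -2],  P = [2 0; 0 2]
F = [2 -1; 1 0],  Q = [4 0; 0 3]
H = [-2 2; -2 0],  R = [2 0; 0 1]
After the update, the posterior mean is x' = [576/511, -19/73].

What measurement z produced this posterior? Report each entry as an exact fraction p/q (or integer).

z = [-3, -2]

x̄ = F·x = [6, 2]
P̄ = F·P·Fᵀ + Q = [14 4; 4 5]
S = H·P̄·Hᵀ + R = [46 40; 40 57]
K = P̄·Hᵀ·S⁻¹ = [-10/511 -244/511; 31/73 -32/73]
x' − x̄ = [-2490/511, -165/73] = K·y
y = (KᵀK)⁻¹·Kᵀ·(x' − x̄) = [5, 10]
z = y + H·x̄ = [5, 10] + [-8, -12] = [-3, -2]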